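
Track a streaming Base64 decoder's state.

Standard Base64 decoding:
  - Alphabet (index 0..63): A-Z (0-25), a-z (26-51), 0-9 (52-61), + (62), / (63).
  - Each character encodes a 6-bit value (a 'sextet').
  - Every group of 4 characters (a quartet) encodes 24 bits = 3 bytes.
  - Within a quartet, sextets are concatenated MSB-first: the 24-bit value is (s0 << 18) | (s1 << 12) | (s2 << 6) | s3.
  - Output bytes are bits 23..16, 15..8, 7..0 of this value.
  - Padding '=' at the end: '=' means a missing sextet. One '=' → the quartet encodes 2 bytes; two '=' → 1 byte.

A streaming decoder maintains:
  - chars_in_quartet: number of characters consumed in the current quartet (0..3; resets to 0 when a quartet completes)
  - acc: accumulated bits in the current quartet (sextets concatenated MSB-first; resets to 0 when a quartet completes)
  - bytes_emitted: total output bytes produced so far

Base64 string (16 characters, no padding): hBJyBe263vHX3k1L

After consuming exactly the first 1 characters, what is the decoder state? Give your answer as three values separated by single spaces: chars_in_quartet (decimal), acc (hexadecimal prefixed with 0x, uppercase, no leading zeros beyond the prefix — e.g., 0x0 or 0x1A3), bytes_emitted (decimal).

After char 0 ('h'=33): chars_in_quartet=1 acc=0x21 bytes_emitted=0

Answer: 1 0x21 0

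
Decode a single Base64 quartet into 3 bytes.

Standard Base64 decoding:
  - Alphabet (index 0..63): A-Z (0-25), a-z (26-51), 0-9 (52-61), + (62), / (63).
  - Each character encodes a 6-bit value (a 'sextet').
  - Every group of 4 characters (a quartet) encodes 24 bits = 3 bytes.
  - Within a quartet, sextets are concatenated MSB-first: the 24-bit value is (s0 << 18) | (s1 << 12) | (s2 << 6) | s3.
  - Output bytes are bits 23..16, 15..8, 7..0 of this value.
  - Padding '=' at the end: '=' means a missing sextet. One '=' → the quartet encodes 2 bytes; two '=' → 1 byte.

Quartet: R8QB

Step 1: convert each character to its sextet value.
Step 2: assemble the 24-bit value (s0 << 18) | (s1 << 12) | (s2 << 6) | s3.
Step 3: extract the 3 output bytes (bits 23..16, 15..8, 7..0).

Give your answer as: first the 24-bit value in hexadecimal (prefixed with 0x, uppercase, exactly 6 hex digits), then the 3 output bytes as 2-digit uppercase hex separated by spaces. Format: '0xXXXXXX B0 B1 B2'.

Answer: 0x47C401 47 C4 01

Derivation:
Sextets: R=17, 8=60, Q=16, B=1
24-bit: (17<<18) | (60<<12) | (16<<6) | 1
      = 0x440000 | 0x03C000 | 0x000400 | 0x000001
      = 0x47C401
Bytes: (v>>16)&0xFF=47, (v>>8)&0xFF=C4, v&0xFF=01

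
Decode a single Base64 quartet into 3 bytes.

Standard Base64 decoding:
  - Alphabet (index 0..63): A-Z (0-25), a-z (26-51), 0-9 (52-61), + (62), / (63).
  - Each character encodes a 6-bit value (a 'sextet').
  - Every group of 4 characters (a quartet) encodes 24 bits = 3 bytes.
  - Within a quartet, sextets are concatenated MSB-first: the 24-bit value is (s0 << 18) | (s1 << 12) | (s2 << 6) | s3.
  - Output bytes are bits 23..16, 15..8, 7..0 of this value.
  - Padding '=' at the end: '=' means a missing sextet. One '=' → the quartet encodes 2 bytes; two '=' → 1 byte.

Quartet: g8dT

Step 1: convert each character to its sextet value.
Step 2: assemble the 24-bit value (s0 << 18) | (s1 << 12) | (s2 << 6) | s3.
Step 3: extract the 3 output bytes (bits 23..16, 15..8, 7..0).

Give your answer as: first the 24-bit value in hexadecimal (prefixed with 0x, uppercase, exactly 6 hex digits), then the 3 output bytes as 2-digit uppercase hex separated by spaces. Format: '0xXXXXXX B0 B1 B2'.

Sextets: g=32, 8=60, d=29, T=19
24-bit: (32<<18) | (60<<12) | (29<<6) | 19
      = 0x800000 | 0x03C000 | 0x000740 | 0x000013
      = 0x83C753
Bytes: (v>>16)&0xFF=83, (v>>8)&0xFF=C7, v&0xFF=53

Answer: 0x83C753 83 C7 53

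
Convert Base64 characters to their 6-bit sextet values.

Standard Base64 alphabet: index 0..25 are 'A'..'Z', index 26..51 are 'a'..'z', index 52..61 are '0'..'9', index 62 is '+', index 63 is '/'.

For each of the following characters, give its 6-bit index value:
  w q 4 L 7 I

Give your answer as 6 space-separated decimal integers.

Answer: 48 42 56 11 59 8

Derivation:
'w': a..z range, 26 + ord('w') − ord('a') = 48
'q': a..z range, 26 + ord('q') − ord('a') = 42
'4': 0..9 range, 52 + ord('4') − ord('0') = 56
'L': A..Z range, ord('L') − ord('A') = 11
'7': 0..9 range, 52 + ord('7') − ord('0') = 59
'I': A..Z range, ord('I') − ord('A') = 8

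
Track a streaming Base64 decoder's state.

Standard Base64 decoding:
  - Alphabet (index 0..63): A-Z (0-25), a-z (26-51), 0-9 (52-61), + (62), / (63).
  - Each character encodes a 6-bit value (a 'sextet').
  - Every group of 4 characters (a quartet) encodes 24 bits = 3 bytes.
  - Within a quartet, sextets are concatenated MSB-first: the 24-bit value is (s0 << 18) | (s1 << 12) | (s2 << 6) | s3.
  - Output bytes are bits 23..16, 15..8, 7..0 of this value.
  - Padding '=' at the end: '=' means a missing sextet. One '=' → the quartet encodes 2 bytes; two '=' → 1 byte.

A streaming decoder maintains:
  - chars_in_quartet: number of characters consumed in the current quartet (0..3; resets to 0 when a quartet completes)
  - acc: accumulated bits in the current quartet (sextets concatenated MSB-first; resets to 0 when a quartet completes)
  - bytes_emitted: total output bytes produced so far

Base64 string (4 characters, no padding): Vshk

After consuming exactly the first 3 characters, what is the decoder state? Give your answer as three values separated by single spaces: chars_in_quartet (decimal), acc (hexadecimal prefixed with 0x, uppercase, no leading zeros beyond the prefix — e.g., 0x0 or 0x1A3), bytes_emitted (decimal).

Answer: 3 0x15B21 0

Derivation:
After char 0 ('V'=21): chars_in_quartet=1 acc=0x15 bytes_emitted=0
After char 1 ('s'=44): chars_in_quartet=2 acc=0x56C bytes_emitted=0
After char 2 ('h'=33): chars_in_quartet=3 acc=0x15B21 bytes_emitted=0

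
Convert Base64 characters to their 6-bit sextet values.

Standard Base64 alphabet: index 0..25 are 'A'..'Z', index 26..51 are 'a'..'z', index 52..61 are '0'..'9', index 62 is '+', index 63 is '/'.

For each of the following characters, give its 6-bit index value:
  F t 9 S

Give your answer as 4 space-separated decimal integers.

'F': A..Z range, ord('F') − ord('A') = 5
't': a..z range, 26 + ord('t') − ord('a') = 45
'9': 0..9 range, 52 + ord('9') − ord('0') = 61
'S': A..Z range, ord('S') − ord('A') = 18

Answer: 5 45 61 18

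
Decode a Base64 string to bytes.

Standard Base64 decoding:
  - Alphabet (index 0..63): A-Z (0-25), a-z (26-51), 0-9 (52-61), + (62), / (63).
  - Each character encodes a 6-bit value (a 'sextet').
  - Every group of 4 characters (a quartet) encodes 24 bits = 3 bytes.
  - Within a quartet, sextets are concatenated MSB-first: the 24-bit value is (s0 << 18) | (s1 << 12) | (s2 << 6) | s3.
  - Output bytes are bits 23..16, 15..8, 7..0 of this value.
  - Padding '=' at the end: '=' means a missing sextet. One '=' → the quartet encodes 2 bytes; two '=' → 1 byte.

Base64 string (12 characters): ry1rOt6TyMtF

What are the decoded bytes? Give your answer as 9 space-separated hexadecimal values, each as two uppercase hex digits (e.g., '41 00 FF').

Answer: AF 2D 6B 3A DE 93 C8 CB 45

Derivation:
After char 0 ('r'=43): chars_in_quartet=1 acc=0x2B bytes_emitted=0
After char 1 ('y'=50): chars_in_quartet=2 acc=0xAF2 bytes_emitted=0
After char 2 ('1'=53): chars_in_quartet=3 acc=0x2BCB5 bytes_emitted=0
After char 3 ('r'=43): chars_in_quartet=4 acc=0xAF2D6B -> emit AF 2D 6B, reset; bytes_emitted=3
After char 4 ('O'=14): chars_in_quartet=1 acc=0xE bytes_emitted=3
After char 5 ('t'=45): chars_in_quartet=2 acc=0x3AD bytes_emitted=3
After char 6 ('6'=58): chars_in_quartet=3 acc=0xEB7A bytes_emitted=3
After char 7 ('T'=19): chars_in_quartet=4 acc=0x3ADE93 -> emit 3A DE 93, reset; bytes_emitted=6
After char 8 ('y'=50): chars_in_quartet=1 acc=0x32 bytes_emitted=6
After char 9 ('M'=12): chars_in_quartet=2 acc=0xC8C bytes_emitted=6
After char 10 ('t'=45): chars_in_quartet=3 acc=0x3232D bytes_emitted=6
After char 11 ('F'=5): chars_in_quartet=4 acc=0xC8CB45 -> emit C8 CB 45, reset; bytes_emitted=9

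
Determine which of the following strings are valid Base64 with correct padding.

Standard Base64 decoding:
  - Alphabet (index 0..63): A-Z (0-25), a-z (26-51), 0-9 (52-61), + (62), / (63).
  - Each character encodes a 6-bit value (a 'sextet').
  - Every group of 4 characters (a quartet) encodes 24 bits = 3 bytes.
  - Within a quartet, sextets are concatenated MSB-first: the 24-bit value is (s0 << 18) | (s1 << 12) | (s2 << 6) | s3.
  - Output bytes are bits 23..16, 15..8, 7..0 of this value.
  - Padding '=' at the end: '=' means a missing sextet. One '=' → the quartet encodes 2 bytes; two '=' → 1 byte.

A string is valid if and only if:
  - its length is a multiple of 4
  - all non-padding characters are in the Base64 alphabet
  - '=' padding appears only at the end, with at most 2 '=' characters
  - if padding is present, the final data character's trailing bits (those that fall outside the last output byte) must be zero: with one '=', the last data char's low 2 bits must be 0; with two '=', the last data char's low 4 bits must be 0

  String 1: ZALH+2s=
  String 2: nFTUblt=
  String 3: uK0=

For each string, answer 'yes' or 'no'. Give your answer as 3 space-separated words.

Answer: yes no yes

Derivation:
String 1: 'ZALH+2s=' → valid
String 2: 'nFTUblt=' → invalid (bad trailing bits)
String 3: 'uK0=' → valid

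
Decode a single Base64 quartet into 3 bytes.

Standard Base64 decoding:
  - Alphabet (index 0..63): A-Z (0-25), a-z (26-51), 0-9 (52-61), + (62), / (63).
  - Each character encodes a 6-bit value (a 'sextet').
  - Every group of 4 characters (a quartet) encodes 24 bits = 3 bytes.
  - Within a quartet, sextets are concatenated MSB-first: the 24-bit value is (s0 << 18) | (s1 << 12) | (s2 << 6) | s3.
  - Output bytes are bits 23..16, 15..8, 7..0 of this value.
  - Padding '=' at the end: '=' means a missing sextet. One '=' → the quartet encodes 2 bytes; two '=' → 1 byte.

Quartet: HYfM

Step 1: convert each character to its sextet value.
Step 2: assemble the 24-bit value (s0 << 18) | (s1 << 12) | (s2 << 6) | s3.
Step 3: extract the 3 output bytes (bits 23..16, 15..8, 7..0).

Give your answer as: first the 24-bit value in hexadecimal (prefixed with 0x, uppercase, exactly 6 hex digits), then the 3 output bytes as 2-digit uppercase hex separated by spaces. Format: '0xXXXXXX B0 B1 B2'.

Answer: 0x1D87CC 1D 87 CC

Derivation:
Sextets: H=7, Y=24, f=31, M=12
24-bit: (7<<18) | (24<<12) | (31<<6) | 12
      = 0x1C0000 | 0x018000 | 0x0007C0 | 0x00000C
      = 0x1D87CC
Bytes: (v>>16)&0xFF=1D, (v>>8)&0xFF=87, v&0xFF=CC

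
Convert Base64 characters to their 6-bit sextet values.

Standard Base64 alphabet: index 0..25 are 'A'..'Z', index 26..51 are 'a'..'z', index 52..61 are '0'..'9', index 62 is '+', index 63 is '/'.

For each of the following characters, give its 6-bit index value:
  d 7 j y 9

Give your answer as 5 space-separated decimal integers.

'd': a..z range, 26 + ord('d') − ord('a') = 29
'7': 0..9 range, 52 + ord('7') − ord('0') = 59
'j': a..z range, 26 + ord('j') − ord('a') = 35
'y': a..z range, 26 + ord('y') − ord('a') = 50
'9': 0..9 range, 52 + ord('9') − ord('0') = 61

Answer: 29 59 35 50 61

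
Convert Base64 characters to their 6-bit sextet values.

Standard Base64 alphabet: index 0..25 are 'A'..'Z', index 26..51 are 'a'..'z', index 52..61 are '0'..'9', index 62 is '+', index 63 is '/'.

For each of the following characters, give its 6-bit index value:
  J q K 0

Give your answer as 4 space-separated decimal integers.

Answer: 9 42 10 52

Derivation:
'J': A..Z range, ord('J') − ord('A') = 9
'q': a..z range, 26 + ord('q') − ord('a') = 42
'K': A..Z range, ord('K') − ord('A') = 10
'0': 0..9 range, 52 + ord('0') − ord('0') = 52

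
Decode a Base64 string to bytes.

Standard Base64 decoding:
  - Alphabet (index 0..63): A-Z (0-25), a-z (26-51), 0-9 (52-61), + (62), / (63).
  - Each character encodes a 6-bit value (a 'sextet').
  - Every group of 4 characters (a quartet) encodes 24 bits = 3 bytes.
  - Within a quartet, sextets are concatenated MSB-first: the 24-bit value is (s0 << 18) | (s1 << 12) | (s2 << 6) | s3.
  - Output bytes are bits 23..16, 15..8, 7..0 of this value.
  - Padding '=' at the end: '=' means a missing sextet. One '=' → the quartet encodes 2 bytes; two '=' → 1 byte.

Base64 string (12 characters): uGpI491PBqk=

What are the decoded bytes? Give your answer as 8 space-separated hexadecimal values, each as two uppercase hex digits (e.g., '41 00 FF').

Answer: B8 6A 48 E3 DD 4F 06 A9

Derivation:
After char 0 ('u'=46): chars_in_quartet=1 acc=0x2E bytes_emitted=0
After char 1 ('G'=6): chars_in_quartet=2 acc=0xB86 bytes_emitted=0
After char 2 ('p'=41): chars_in_quartet=3 acc=0x2E1A9 bytes_emitted=0
After char 3 ('I'=8): chars_in_quartet=4 acc=0xB86A48 -> emit B8 6A 48, reset; bytes_emitted=3
After char 4 ('4'=56): chars_in_quartet=1 acc=0x38 bytes_emitted=3
After char 5 ('9'=61): chars_in_quartet=2 acc=0xE3D bytes_emitted=3
After char 6 ('1'=53): chars_in_quartet=3 acc=0x38F75 bytes_emitted=3
After char 7 ('P'=15): chars_in_quartet=4 acc=0xE3DD4F -> emit E3 DD 4F, reset; bytes_emitted=6
After char 8 ('B'=1): chars_in_quartet=1 acc=0x1 bytes_emitted=6
After char 9 ('q'=42): chars_in_quartet=2 acc=0x6A bytes_emitted=6
After char 10 ('k'=36): chars_in_quartet=3 acc=0x1AA4 bytes_emitted=6
Padding '=': partial quartet acc=0x1AA4 -> emit 06 A9; bytes_emitted=8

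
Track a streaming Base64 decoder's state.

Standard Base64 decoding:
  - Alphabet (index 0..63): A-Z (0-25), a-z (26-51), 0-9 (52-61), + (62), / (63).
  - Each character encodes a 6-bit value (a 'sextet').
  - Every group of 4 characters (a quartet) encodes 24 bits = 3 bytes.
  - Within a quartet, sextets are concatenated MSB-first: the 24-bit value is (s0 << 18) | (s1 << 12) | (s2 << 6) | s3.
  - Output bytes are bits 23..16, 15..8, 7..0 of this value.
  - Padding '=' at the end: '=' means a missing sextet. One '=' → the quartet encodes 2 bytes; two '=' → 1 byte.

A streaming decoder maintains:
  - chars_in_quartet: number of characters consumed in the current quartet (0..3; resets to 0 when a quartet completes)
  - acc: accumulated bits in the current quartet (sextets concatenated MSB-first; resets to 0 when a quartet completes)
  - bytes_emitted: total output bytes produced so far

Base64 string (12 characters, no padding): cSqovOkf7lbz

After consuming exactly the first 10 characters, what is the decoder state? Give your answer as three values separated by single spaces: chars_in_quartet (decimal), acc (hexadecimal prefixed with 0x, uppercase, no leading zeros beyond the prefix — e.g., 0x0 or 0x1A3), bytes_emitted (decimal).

Answer: 2 0xEE5 6

Derivation:
After char 0 ('c'=28): chars_in_quartet=1 acc=0x1C bytes_emitted=0
After char 1 ('S'=18): chars_in_quartet=2 acc=0x712 bytes_emitted=0
After char 2 ('q'=42): chars_in_quartet=3 acc=0x1C4AA bytes_emitted=0
After char 3 ('o'=40): chars_in_quartet=4 acc=0x712AA8 -> emit 71 2A A8, reset; bytes_emitted=3
After char 4 ('v'=47): chars_in_quartet=1 acc=0x2F bytes_emitted=3
After char 5 ('O'=14): chars_in_quartet=2 acc=0xBCE bytes_emitted=3
After char 6 ('k'=36): chars_in_quartet=3 acc=0x2F3A4 bytes_emitted=3
After char 7 ('f'=31): chars_in_quartet=4 acc=0xBCE91F -> emit BC E9 1F, reset; bytes_emitted=6
After char 8 ('7'=59): chars_in_quartet=1 acc=0x3B bytes_emitted=6
After char 9 ('l'=37): chars_in_quartet=2 acc=0xEE5 bytes_emitted=6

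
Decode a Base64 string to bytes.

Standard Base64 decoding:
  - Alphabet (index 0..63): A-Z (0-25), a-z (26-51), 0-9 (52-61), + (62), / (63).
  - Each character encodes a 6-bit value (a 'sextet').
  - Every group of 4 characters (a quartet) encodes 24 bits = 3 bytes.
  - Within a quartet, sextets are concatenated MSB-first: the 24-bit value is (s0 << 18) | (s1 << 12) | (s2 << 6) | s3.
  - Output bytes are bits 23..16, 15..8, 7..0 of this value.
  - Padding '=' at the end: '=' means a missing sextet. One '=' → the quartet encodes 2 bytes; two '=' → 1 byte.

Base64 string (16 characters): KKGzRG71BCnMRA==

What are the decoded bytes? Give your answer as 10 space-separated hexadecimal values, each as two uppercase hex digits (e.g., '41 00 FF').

After char 0 ('K'=10): chars_in_quartet=1 acc=0xA bytes_emitted=0
After char 1 ('K'=10): chars_in_quartet=2 acc=0x28A bytes_emitted=0
After char 2 ('G'=6): chars_in_quartet=3 acc=0xA286 bytes_emitted=0
After char 3 ('z'=51): chars_in_quartet=4 acc=0x28A1B3 -> emit 28 A1 B3, reset; bytes_emitted=3
After char 4 ('R'=17): chars_in_quartet=1 acc=0x11 bytes_emitted=3
After char 5 ('G'=6): chars_in_quartet=2 acc=0x446 bytes_emitted=3
After char 6 ('7'=59): chars_in_quartet=3 acc=0x111BB bytes_emitted=3
After char 7 ('1'=53): chars_in_quartet=4 acc=0x446EF5 -> emit 44 6E F5, reset; bytes_emitted=6
After char 8 ('B'=1): chars_in_quartet=1 acc=0x1 bytes_emitted=6
After char 9 ('C'=2): chars_in_quartet=2 acc=0x42 bytes_emitted=6
After char 10 ('n'=39): chars_in_quartet=3 acc=0x10A7 bytes_emitted=6
After char 11 ('M'=12): chars_in_quartet=4 acc=0x429CC -> emit 04 29 CC, reset; bytes_emitted=9
After char 12 ('R'=17): chars_in_quartet=1 acc=0x11 bytes_emitted=9
After char 13 ('A'=0): chars_in_quartet=2 acc=0x440 bytes_emitted=9
Padding '==': partial quartet acc=0x440 -> emit 44; bytes_emitted=10

Answer: 28 A1 B3 44 6E F5 04 29 CC 44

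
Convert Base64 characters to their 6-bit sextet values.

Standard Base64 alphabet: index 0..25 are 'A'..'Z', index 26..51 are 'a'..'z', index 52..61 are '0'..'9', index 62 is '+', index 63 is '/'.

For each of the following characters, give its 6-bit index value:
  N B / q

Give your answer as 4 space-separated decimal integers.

Answer: 13 1 63 42

Derivation:
'N': A..Z range, ord('N') − ord('A') = 13
'B': A..Z range, ord('B') − ord('A') = 1
'/': index 63
'q': a..z range, 26 + ord('q') − ord('a') = 42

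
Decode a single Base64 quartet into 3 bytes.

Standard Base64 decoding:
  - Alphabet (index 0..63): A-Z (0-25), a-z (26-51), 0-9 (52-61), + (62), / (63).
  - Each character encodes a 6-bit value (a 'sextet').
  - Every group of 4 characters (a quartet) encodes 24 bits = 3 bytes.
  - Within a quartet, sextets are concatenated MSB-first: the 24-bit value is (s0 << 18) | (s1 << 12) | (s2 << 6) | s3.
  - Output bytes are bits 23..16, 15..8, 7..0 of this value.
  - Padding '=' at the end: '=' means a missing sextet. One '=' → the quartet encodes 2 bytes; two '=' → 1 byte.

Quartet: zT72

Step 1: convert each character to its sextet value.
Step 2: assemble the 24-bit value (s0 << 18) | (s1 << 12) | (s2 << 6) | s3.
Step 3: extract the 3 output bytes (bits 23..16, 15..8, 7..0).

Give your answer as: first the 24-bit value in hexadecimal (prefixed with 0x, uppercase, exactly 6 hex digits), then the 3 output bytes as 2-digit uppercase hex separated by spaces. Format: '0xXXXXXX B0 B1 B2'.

Sextets: z=51, T=19, 7=59, 2=54
24-bit: (51<<18) | (19<<12) | (59<<6) | 54
      = 0xCC0000 | 0x013000 | 0x000EC0 | 0x000036
      = 0xCD3EF6
Bytes: (v>>16)&0xFF=CD, (v>>8)&0xFF=3E, v&0xFF=F6

Answer: 0xCD3EF6 CD 3E F6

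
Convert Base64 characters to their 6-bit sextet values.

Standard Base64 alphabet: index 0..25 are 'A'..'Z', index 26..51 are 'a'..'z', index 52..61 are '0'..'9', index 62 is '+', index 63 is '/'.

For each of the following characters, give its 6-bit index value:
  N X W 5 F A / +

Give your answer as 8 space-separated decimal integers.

Answer: 13 23 22 57 5 0 63 62

Derivation:
'N': A..Z range, ord('N') − ord('A') = 13
'X': A..Z range, ord('X') − ord('A') = 23
'W': A..Z range, ord('W') − ord('A') = 22
'5': 0..9 range, 52 + ord('5') − ord('0') = 57
'F': A..Z range, ord('F') − ord('A') = 5
'A': A..Z range, ord('A') − ord('A') = 0
'/': index 63
'+': index 62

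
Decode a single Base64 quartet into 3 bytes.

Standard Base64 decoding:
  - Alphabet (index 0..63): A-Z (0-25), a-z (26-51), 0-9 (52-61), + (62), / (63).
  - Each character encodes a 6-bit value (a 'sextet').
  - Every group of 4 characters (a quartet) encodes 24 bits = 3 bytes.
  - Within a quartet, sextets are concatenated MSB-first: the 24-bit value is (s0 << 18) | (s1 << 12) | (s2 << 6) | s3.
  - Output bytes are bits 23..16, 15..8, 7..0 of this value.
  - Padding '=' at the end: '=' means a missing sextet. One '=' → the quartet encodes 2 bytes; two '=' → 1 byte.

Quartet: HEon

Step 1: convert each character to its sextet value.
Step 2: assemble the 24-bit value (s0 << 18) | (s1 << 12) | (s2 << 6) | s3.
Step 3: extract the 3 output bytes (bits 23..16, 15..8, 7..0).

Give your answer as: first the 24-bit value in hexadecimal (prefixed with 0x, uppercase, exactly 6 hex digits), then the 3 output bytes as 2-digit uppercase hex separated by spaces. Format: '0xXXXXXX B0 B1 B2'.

Answer: 0x1C4A27 1C 4A 27

Derivation:
Sextets: H=7, E=4, o=40, n=39
24-bit: (7<<18) | (4<<12) | (40<<6) | 39
      = 0x1C0000 | 0x004000 | 0x000A00 | 0x000027
      = 0x1C4A27
Bytes: (v>>16)&0xFF=1C, (v>>8)&0xFF=4A, v&0xFF=27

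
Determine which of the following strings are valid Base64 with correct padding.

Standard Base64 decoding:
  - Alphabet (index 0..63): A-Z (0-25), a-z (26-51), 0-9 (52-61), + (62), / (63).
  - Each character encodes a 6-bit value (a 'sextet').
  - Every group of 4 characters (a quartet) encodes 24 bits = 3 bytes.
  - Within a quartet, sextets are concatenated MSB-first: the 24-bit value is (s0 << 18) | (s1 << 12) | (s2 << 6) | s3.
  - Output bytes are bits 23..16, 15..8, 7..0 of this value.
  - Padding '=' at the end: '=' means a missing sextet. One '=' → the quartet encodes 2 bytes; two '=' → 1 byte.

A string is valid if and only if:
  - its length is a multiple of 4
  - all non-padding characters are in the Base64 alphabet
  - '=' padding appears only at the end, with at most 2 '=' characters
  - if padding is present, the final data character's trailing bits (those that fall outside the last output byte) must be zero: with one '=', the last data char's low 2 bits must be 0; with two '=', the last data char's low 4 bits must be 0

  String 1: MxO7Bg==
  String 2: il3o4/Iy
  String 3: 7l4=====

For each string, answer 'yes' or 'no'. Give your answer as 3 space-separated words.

Answer: yes yes no

Derivation:
String 1: 'MxO7Bg==' → valid
String 2: 'il3o4/Iy' → valid
String 3: '7l4=====' → invalid (5 pad chars (max 2))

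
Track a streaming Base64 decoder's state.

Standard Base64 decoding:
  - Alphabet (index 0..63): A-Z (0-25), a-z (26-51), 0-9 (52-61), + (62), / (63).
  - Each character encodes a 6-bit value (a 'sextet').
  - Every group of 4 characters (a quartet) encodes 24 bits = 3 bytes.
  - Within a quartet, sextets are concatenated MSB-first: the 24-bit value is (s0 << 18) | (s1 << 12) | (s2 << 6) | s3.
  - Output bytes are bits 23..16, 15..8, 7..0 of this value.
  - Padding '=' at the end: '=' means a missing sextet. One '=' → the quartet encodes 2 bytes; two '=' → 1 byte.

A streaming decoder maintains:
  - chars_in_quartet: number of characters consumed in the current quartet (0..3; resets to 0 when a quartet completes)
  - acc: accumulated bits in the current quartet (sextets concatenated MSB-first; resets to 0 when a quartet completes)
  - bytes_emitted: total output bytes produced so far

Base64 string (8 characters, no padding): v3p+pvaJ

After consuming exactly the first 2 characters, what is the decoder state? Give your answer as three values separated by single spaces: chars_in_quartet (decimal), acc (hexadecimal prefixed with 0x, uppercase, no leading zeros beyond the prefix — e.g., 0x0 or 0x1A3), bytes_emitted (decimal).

Answer: 2 0xBF7 0

Derivation:
After char 0 ('v'=47): chars_in_quartet=1 acc=0x2F bytes_emitted=0
After char 1 ('3'=55): chars_in_quartet=2 acc=0xBF7 bytes_emitted=0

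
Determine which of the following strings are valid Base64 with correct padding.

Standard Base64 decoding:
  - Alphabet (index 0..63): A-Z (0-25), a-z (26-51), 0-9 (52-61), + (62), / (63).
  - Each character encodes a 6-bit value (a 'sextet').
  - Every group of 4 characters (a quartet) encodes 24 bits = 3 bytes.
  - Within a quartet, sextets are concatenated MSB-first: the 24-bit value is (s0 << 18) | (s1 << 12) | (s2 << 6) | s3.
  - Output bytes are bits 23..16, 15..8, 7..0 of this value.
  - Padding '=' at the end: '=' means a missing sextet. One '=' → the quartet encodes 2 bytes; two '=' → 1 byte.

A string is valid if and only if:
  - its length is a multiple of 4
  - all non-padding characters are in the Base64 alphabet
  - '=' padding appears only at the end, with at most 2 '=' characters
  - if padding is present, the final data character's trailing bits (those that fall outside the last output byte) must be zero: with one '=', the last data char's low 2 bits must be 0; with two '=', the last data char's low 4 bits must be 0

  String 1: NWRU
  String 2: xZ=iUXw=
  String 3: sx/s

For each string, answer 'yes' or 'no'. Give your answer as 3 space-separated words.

Answer: yes no yes

Derivation:
String 1: 'NWRU' → valid
String 2: 'xZ=iUXw=' → invalid (bad char(s): ['=']; '=' in middle)
String 3: 'sx/s' → valid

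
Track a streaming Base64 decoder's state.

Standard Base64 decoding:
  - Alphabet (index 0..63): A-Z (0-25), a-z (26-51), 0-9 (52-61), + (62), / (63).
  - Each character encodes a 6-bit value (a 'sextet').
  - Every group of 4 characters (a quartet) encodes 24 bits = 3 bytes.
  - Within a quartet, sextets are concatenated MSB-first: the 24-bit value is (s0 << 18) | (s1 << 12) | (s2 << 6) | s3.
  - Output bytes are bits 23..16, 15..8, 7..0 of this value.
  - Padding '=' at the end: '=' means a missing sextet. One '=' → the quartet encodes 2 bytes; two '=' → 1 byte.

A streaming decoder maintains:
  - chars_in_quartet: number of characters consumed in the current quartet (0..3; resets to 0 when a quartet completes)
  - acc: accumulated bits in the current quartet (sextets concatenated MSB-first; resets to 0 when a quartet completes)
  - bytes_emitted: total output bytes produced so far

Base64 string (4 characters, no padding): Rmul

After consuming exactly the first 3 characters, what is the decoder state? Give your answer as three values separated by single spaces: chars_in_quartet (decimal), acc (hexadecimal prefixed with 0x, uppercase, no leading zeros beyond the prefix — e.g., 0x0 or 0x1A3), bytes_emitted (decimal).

After char 0 ('R'=17): chars_in_quartet=1 acc=0x11 bytes_emitted=0
After char 1 ('m'=38): chars_in_quartet=2 acc=0x466 bytes_emitted=0
After char 2 ('u'=46): chars_in_quartet=3 acc=0x119AE bytes_emitted=0

Answer: 3 0x119AE 0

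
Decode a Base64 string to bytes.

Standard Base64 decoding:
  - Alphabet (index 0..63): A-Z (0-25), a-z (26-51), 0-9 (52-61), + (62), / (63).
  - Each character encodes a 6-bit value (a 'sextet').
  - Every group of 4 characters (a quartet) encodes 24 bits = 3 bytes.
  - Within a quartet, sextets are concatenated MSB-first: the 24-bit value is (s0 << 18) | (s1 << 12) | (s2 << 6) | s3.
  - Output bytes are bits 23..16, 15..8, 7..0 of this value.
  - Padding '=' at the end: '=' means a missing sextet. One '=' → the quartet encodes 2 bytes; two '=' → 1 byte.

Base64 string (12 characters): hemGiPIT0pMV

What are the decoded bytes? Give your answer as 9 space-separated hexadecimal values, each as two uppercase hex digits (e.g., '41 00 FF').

After char 0 ('h'=33): chars_in_quartet=1 acc=0x21 bytes_emitted=0
After char 1 ('e'=30): chars_in_quartet=2 acc=0x85E bytes_emitted=0
After char 2 ('m'=38): chars_in_quartet=3 acc=0x217A6 bytes_emitted=0
After char 3 ('G'=6): chars_in_quartet=4 acc=0x85E986 -> emit 85 E9 86, reset; bytes_emitted=3
After char 4 ('i'=34): chars_in_quartet=1 acc=0x22 bytes_emitted=3
After char 5 ('P'=15): chars_in_quartet=2 acc=0x88F bytes_emitted=3
After char 6 ('I'=8): chars_in_quartet=3 acc=0x223C8 bytes_emitted=3
After char 7 ('T'=19): chars_in_quartet=4 acc=0x88F213 -> emit 88 F2 13, reset; bytes_emitted=6
After char 8 ('0'=52): chars_in_quartet=1 acc=0x34 bytes_emitted=6
After char 9 ('p'=41): chars_in_quartet=2 acc=0xD29 bytes_emitted=6
After char 10 ('M'=12): chars_in_quartet=3 acc=0x34A4C bytes_emitted=6
After char 11 ('V'=21): chars_in_quartet=4 acc=0xD29315 -> emit D2 93 15, reset; bytes_emitted=9

Answer: 85 E9 86 88 F2 13 D2 93 15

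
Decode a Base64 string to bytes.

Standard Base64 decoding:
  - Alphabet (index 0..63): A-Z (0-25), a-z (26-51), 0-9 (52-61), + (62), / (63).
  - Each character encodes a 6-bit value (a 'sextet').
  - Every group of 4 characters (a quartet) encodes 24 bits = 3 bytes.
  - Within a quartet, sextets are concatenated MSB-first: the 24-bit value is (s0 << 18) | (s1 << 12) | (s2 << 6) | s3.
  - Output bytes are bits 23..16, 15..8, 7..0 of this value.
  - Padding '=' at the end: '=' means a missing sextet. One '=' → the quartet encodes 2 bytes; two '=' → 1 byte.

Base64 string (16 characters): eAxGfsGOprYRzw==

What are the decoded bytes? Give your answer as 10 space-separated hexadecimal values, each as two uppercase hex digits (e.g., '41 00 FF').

Answer: 78 0C 46 7E C1 8E A6 B6 11 CF

Derivation:
After char 0 ('e'=30): chars_in_quartet=1 acc=0x1E bytes_emitted=0
After char 1 ('A'=0): chars_in_quartet=2 acc=0x780 bytes_emitted=0
After char 2 ('x'=49): chars_in_quartet=3 acc=0x1E031 bytes_emitted=0
After char 3 ('G'=6): chars_in_quartet=4 acc=0x780C46 -> emit 78 0C 46, reset; bytes_emitted=3
After char 4 ('f'=31): chars_in_quartet=1 acc=0x1F bytes_emitted=3
After char 5 ('s'=44): chars_in_quartet=2 acc=0x7EC bytes_emitted=3
After char 6 ('G'=6): chars_in_quartet=3 acc=0x1FB06 bytes_emitted=3
After char 7 ('O'=14): chars_in_quartet=4 acc=0x7EC18E -> emit 7E C1 8E, reset; bytes_emitted=6
After char 8 ('p'=41): chars_in_quartet=1 acc=0x29 bytes_emitted=6
After char 9 ('r'=43): chars_in_quartet=2 acc=0xA6B bytes_emitted=6
After char 10 ('Y'=24): chars_in_quartet=3 acc=0x29AD8 bytes_emitted=6
After char 11 ('R'=17): chars_in_quartet=4 acc=0xA6B611 -> emit A6 B6 11, reset; bytes_emitted=9
After char 12 ('z'=51): chars_in_quartet=1 acc=0x33 bytes_emitted=9
After char 13 ('w'=48): chars_in_quartet=2 acc=0xCF0 bytes_emitted=9
Padding '==': partial quartet acc=0xCF0 -> emit CF; bytes_emitted=10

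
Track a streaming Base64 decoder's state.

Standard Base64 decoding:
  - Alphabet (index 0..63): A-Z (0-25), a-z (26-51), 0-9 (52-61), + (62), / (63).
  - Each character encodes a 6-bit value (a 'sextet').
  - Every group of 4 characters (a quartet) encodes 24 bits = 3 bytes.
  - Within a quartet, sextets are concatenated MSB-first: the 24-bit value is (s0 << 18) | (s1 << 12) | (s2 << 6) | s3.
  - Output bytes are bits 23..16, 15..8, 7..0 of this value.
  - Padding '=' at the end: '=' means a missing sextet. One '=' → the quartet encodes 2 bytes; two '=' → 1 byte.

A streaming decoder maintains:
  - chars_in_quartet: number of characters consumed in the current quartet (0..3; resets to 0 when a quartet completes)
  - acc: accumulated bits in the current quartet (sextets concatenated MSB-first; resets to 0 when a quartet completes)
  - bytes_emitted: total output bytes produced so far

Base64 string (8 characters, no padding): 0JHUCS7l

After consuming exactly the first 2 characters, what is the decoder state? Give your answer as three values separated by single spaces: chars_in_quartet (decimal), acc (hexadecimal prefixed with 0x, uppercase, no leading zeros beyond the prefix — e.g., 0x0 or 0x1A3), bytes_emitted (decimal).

After char 0 ('0'=52): chars_in_quartet=1 acc=0x34 bytes_emitted=0
After char 1 ('J'=9): chars_in_quartet=2 acc=0xD09 bytes_emitted=0

Answer: 2 0xD09 0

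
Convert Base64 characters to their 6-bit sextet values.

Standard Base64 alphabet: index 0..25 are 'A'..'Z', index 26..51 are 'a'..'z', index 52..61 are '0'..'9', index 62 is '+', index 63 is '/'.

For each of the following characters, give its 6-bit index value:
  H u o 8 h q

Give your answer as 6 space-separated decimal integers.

Answer: 7 46 40 60 33 42

Derivation:
'H': A..Z range, ord('H') − ord('A') = 7
'u': a..z range, 26 + ord('u') − ord('a') = 46
'o': a..z range, 26 + ord('o') − ord('a') = 40
'8': 0..9 range, 52 + ord('8') − ord('0') = 60
'h': a..z range, 26 + ord('h') − ord('a') = 33
'q': a..z range, 26 + ord('q') − ord('a') = 42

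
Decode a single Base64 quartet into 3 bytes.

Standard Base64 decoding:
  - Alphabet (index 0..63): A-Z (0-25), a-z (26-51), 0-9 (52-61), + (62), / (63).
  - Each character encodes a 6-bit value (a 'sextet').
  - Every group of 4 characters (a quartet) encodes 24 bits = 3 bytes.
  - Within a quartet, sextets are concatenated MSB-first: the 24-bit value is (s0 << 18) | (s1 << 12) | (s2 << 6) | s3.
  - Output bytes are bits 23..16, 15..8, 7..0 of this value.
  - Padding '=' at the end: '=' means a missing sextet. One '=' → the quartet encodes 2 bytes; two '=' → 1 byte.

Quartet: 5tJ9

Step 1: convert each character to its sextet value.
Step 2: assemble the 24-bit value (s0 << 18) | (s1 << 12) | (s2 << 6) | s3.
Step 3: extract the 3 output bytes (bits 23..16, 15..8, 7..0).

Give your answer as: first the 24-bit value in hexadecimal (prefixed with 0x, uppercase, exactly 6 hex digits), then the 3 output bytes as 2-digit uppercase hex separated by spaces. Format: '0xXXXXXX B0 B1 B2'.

Sextets: 5=57, t=45, J=9, 9=61
24-bit: (57<<18) | (45<<12) | (9<<6) | 61
      = 0xE40000 | 0x02D000 | 0x000240 | 0x00003D
      = 0xE6D27D
Bytes: (v>>16)&0xFF=E6, (v>>8)&0xFF=D2, v&0xFF=7D

Answer: 0xE6D27D E6 D2 7D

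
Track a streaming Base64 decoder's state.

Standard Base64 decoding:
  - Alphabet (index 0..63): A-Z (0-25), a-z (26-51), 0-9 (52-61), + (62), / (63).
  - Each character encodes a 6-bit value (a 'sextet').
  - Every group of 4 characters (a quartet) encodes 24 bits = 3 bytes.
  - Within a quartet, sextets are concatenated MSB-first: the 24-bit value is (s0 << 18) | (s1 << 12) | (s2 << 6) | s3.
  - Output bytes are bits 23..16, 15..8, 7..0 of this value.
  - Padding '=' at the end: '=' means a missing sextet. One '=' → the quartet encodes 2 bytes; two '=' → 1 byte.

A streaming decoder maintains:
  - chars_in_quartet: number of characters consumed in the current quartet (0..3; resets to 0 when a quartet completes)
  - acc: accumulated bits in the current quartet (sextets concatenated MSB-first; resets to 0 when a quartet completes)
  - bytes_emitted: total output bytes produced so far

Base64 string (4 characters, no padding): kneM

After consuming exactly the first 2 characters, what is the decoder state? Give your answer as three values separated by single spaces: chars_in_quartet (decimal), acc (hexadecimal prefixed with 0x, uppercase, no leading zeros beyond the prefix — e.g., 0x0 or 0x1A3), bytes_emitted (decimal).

Answer: 2 0x927 0

Derivation:
After char 0 ('k'=36): chars_in_quartet=1 acc=0x24 bytes_emitted=0
After char 1 ('n'=39): chars_in_quartet=2 acc=0x927 bytes_emitted=0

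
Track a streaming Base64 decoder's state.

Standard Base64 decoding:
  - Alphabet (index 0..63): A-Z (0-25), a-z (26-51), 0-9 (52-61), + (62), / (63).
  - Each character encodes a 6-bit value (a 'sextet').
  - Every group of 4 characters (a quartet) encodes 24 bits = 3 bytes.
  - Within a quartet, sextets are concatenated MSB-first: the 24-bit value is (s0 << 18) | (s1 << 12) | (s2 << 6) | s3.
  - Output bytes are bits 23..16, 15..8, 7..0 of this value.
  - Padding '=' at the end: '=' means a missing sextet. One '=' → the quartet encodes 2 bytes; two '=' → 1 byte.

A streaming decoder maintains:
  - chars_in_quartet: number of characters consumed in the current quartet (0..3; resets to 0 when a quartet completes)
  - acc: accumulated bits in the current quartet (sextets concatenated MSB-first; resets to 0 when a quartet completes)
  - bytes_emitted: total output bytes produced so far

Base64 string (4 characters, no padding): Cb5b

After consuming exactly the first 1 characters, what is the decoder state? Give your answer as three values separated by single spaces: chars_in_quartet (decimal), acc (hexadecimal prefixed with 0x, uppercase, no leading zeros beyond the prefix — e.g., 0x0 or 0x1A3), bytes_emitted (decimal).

After char 0 ('C'=2): chars_in_quartet=1 acc=0x2 bytes_emitted=0

Answer: 1 0x2 0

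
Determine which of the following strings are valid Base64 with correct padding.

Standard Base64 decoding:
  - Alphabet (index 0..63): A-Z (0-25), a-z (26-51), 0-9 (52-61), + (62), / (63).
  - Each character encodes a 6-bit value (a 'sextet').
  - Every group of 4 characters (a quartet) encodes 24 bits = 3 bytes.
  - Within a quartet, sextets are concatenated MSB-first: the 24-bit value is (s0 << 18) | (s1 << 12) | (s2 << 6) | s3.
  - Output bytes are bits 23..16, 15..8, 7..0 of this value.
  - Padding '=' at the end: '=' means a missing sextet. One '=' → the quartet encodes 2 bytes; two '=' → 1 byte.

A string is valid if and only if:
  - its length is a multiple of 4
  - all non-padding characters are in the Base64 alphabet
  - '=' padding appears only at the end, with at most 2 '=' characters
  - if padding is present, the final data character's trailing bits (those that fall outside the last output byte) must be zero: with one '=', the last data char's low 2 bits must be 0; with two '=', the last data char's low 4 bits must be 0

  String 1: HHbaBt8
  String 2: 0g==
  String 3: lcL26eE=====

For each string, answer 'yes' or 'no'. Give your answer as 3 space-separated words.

Answer: no yes no

Derivation:
String 1: 'HHbaBt8' → invalid (len=7 not mult of 4)
String 2: '0g==' → valid
String 3: 'lcL26eE=====' → invalid (5 pad chars (max 2))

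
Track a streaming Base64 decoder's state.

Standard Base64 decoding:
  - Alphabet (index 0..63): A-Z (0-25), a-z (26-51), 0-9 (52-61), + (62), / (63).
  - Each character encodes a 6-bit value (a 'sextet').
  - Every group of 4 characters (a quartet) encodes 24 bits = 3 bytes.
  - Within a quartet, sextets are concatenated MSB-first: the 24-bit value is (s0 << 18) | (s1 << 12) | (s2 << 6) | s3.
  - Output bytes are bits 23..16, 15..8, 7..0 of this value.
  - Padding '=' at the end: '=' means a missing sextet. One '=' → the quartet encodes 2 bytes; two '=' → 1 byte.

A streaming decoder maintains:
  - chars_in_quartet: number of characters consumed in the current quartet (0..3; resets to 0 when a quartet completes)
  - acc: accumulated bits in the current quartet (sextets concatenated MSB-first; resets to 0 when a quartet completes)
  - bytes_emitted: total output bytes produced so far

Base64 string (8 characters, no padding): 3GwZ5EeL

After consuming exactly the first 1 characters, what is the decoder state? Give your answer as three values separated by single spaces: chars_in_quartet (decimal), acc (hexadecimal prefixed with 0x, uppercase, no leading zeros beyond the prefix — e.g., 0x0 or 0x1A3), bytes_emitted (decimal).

After char 0 ('3'=55): chars_in_quartet=1 acc=0x37 bytes_emitted=0

Answer: 1 0x37 0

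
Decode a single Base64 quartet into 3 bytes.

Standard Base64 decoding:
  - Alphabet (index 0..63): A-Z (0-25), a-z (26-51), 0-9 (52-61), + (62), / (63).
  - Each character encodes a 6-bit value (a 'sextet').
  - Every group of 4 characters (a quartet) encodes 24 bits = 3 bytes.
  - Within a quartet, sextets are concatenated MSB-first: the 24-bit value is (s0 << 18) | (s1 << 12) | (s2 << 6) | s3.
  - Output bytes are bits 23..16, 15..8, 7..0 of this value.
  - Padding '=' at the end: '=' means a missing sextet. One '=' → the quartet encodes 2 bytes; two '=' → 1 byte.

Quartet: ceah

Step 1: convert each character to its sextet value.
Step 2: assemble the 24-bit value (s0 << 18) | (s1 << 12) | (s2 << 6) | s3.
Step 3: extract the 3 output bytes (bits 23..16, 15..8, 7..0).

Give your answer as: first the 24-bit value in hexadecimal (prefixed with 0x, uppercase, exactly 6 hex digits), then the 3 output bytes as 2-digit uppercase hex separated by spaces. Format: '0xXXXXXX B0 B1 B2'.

Sextets: c=28, e=30, a=26, h=33
24-bit: (28<<18) | (30<<12) | (26<<6) | 33
      = 0x700000 | 0x01E000 | 0x000680 | 0x000021
      = 0x71E6A1
Bytes: (v>>16)&0xFF=71, (v>>8)&0xFF=E6, v&0xFF=A1

Answer: 0x71E6A1 71 E6 A1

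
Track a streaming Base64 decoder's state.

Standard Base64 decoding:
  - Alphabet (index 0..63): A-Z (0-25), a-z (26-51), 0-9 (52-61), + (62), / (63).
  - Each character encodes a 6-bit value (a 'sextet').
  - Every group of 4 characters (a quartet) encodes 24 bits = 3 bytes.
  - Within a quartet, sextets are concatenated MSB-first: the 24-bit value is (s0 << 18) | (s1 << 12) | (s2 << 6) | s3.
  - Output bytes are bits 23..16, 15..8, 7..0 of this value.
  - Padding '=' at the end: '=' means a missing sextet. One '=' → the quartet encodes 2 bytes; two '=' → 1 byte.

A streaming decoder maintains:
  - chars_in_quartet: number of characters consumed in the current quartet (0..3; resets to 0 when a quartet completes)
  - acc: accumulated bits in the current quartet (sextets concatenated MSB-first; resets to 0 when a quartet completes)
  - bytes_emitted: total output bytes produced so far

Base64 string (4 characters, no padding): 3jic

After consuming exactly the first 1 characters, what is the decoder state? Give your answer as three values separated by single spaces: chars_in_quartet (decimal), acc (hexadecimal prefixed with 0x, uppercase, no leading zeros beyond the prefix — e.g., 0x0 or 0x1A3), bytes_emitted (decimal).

Answer: 1 0x37 0

Derivation:
After char 0 ('3'=55): chars_in_quartet=1 acc=0x37 bytes_emitted=0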